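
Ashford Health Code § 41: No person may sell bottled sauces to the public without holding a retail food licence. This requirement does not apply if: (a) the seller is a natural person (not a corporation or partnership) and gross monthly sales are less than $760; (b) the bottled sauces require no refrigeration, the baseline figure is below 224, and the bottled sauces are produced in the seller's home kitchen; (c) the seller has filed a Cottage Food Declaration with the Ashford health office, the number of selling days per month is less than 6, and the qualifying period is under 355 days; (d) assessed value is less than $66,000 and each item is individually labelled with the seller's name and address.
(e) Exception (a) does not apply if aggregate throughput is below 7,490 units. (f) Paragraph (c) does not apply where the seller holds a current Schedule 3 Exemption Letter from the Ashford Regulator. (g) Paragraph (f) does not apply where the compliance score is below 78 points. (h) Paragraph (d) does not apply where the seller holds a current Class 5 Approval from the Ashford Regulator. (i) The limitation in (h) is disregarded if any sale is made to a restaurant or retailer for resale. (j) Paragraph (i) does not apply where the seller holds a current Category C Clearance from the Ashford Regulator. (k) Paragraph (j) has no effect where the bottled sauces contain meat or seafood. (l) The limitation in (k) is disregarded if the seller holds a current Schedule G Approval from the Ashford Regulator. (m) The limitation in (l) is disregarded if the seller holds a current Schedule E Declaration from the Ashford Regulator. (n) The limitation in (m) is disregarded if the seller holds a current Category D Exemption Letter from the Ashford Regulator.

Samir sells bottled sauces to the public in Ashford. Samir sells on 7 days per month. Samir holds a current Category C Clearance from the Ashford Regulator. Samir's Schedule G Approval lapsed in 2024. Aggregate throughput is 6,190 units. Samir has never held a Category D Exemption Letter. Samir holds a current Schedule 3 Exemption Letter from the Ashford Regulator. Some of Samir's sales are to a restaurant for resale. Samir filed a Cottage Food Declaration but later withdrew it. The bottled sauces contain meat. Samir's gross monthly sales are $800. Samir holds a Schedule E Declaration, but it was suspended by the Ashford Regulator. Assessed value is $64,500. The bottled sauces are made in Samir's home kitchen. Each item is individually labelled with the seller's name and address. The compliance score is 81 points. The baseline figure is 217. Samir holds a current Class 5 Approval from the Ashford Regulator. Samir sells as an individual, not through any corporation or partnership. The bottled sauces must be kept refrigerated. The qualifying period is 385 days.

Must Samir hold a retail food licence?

Exception (a) requires that gross monthly sales are less than $760; but gross monthly sales are $800, not less than $760, so (a) is unavailable.
Exception (b) fails — the bottled sauces require refrigeration.
Exception (c) does not apply: the Cottage Food Declaration was withdrawn.
Exception (d): assessed value is $64,500, less than the $66,000 limit; items are individually labelled — every condition holds. Under paragraphs (h)–(n): (h) would limit (d) — a current Class 5 Approval is held — but (i) sets (h) aside: (i) operates against (h): some sales are to a restaurant for resale. (j) is engaged (a current Category C Clearance is held), but is displaced by (k): (k) is engaged — the bottled sauces contain meat. (l), which would lift (k), does not operate here — the Schedule G Approval is not current. (d) remains available.

No — exception (d) applies; Samir is not required to hold a retail food licence.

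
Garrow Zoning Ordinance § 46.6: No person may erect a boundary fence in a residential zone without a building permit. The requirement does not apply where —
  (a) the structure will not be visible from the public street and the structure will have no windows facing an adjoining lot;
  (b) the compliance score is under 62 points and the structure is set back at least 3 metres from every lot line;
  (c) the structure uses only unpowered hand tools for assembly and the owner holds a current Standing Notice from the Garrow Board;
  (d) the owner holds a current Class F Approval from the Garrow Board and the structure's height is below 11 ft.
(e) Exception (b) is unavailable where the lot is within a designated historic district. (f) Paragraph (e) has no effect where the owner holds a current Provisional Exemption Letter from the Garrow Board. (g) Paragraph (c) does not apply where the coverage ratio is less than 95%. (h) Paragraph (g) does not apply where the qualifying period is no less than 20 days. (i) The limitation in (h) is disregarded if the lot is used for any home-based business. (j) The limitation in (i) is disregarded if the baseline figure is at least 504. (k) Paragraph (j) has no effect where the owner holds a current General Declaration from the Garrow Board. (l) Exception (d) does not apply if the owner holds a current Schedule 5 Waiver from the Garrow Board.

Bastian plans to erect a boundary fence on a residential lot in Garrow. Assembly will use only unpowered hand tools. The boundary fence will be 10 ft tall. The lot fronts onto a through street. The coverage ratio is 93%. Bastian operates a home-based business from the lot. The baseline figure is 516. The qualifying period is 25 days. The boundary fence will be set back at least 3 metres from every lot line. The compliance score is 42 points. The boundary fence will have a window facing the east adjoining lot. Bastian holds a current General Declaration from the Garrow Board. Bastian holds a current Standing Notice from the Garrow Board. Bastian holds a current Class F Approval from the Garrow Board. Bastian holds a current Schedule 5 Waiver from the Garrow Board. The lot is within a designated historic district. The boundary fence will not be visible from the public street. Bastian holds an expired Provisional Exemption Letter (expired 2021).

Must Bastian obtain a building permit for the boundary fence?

Exception (a) does not apply: a window faces an adjoining lot.
Exception (b) is satisfied on its face — the compliance score is 42 points, under the 62 points limit; the setback is at least 3 m on every side. However, paragraphs (e)–(f) must be considered: (e) operates against (b): the lot is in a historic district. (f) is not engaged (the Provisional Exemption Letter is not current), so (e) stands. Exception (b) does not apply.
All of (c)'s requirements are met (assembly uses only hand tools; a current Standing Notice is held). But: (g) is triggered — the coverage ratio is 93%, less than the 95% limit. (h) would limit (g) — the qualifying period is 25 days, meeting the 20 days threshold — but (i) sets (h) aside: (i) operates against (h): a home-based business operates on the lot. (j) operates (the baseline figure is 516, meeting the 504 threshold), but is displaced by (k): (k) operates against (j): a current General Declaration is held. So (c) is unavailable.
Exception (d): a current Class F Approval is held; the structure's height is 10 ft, below the 11 ft limit — every condition holds. However, paragraph (l) must be considered: (l) operates against (d): a current Schedule 5 Waiver is held. So (d) is unavailable.
None of the exceptions is available; § 46.6 applies in full.

Yes — Bastian must obtain a building permit.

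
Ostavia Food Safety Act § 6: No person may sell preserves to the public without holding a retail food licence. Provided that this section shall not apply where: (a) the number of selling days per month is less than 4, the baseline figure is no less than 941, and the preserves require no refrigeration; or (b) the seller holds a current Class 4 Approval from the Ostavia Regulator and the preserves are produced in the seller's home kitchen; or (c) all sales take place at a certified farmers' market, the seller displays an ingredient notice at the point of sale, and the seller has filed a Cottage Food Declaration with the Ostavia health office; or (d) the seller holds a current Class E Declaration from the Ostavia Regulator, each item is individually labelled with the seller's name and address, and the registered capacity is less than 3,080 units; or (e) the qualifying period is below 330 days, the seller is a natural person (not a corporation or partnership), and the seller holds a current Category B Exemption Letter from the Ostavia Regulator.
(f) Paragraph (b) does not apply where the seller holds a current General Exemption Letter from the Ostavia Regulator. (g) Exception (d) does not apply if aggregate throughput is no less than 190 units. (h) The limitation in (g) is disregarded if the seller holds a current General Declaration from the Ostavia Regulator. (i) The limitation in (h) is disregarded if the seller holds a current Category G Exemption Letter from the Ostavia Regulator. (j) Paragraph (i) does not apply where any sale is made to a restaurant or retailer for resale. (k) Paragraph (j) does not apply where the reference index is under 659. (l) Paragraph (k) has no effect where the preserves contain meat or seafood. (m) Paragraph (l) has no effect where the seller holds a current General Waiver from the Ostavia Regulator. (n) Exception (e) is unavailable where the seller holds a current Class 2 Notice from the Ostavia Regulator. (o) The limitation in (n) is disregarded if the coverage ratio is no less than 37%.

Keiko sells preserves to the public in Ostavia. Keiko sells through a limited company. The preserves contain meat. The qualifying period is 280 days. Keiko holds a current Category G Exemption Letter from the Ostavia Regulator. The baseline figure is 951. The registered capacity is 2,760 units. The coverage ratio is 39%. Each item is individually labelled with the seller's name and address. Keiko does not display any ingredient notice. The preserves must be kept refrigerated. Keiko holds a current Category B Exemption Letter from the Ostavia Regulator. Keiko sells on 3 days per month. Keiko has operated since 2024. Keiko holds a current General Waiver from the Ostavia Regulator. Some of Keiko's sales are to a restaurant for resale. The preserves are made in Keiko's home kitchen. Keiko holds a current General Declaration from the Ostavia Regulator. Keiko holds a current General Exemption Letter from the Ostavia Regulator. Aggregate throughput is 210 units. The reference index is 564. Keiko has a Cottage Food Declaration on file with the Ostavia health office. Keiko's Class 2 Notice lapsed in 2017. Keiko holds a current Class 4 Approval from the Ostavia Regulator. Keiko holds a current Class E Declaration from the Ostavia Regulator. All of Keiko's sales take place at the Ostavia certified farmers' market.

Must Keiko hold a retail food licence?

Yes — Keiko must hold a retail food licence.

Exception (a) fails — the preserves require refrigeration.
Exception (b): a current Class 4 Approval is held; the preserves are home-kitchen produced — every condition holds. Turning to paragraph (f): (f) operates — a current General Exemption Letter is held. (b) is therefore removed.
Exception (c) does not apply: no ingredient notice is displayed.
Exception (d) is satisfied on its face — a current Class E Declaration is held; items are individually labelled; the registered capacity is 2,760 units, less than the 3,080 units limit. However, paragraphs (g)–(m) must be considered: (g) applies — aggregate throughput is 210 units, meeting the 190 units threshold. (h) would limit (g) — a current General Declaration is held — but (i) sets (h) aside: (i) is triggered — a current Category G Exemption Letter is held. (j) would limit (i) — some sales are to a restaurant for resale — but (k) sets (j) aside: (k) operates — the reference index is 564, under the 659 limit. (l) applies (the preserves contain meat), but is set aside by (m): (m) is engaged — a current General Waiver is held. (d) is therefore removed.
Exception (e) does not apply: the seller operates through a limited company.
No exception is made out. Keiko falls within the general rule.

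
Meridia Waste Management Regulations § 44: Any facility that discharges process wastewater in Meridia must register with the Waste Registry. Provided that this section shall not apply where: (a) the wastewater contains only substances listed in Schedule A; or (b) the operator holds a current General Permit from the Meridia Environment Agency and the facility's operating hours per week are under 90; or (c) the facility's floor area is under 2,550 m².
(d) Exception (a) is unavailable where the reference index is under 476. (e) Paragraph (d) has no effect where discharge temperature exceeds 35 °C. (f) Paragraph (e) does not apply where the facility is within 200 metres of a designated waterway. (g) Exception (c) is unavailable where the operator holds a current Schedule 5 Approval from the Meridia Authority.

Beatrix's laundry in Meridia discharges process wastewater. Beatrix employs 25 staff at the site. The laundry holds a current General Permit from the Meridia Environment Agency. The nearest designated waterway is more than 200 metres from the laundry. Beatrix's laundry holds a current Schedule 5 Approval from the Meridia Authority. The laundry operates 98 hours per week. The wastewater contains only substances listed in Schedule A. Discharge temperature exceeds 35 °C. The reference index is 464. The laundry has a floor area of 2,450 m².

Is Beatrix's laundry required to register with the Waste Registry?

No — exception (a) applies; Beatrix's laundry is not required to register with the Waste Registry.

Exception (a) is satisfied on its face — the wastewater is Schedule-A-only. As to paragraphs (d)–(f): (d) is triggered (the reference index is 464, under the 476 limit), but yields to (e): (e) applies — discharge temperature exceeds 35 °C. (f), which would lift (e), does not operate here — the laundry is more than 200 m from any designated waterway. Exception (a) stands.
Exception (b) does not apply: the facility's operating hours per week are 98, not under 90.
All of (c)'s requirements are met (the facility's floor area is 2,450 m², under the 2,550 m² limit). Turning to paragraph (g): (g) operates against (c): a current Schedule 5 Approval is held. Exception (c) does not apply.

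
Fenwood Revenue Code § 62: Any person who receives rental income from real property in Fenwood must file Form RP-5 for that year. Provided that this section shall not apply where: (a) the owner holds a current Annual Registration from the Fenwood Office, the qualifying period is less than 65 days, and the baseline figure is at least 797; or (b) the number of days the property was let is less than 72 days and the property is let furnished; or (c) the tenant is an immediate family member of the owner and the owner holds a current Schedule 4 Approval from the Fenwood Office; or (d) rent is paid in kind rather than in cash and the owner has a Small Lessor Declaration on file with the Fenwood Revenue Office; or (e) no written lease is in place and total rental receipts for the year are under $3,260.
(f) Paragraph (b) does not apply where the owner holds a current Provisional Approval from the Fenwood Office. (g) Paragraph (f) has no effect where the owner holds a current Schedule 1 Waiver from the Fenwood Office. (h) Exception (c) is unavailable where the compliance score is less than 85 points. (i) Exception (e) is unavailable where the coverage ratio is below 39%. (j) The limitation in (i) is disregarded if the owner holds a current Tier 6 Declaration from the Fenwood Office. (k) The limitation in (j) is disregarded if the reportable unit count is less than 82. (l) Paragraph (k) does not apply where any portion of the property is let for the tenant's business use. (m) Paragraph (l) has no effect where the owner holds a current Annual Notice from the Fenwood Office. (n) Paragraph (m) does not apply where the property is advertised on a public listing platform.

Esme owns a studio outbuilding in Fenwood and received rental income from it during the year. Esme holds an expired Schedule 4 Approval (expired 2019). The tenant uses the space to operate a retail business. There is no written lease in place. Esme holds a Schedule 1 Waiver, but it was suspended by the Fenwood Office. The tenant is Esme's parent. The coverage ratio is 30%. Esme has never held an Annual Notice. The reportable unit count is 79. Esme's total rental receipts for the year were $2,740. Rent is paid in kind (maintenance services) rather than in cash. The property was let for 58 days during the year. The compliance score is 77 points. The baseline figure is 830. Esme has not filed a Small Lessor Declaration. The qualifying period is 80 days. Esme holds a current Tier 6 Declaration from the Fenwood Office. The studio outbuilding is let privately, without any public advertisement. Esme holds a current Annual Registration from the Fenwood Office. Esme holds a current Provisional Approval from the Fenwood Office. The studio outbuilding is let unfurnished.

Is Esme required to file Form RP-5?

Exception (a) requires that the qualifying period is less than 65 days; but the qualifying period is 80 days, not less than 65 days, so (a) is unavailable.
Exception (b) fails — the property is let unfurnished.
Exception (c) fails — there is no Schedule 4 Approval in force.
Exception (d) does not apply: no Small Lessor Declaration is on file.
Exception (e) is satisfied on its face — there is no written lease; total rental receipts for the year are $2,740, under the $3,260 limit. Applying paragraphs (i)–(n): (i) operates (the coverage ratio is 30%, below the 39% limit), but yields to (j): (j) operates against (i): a current Tier 6 Declaration is held. (k) would limit (j) — the reportable unit count is 79, less than the 82 limit — but (l) sets (k) aside: (l) operates against (k): the space is let for business use. (m) is not triggered (the Annual Notice is not current), so (l) stands. So (e) applies.

No — exception (e) applies; Esme is not required to file Form RP-5.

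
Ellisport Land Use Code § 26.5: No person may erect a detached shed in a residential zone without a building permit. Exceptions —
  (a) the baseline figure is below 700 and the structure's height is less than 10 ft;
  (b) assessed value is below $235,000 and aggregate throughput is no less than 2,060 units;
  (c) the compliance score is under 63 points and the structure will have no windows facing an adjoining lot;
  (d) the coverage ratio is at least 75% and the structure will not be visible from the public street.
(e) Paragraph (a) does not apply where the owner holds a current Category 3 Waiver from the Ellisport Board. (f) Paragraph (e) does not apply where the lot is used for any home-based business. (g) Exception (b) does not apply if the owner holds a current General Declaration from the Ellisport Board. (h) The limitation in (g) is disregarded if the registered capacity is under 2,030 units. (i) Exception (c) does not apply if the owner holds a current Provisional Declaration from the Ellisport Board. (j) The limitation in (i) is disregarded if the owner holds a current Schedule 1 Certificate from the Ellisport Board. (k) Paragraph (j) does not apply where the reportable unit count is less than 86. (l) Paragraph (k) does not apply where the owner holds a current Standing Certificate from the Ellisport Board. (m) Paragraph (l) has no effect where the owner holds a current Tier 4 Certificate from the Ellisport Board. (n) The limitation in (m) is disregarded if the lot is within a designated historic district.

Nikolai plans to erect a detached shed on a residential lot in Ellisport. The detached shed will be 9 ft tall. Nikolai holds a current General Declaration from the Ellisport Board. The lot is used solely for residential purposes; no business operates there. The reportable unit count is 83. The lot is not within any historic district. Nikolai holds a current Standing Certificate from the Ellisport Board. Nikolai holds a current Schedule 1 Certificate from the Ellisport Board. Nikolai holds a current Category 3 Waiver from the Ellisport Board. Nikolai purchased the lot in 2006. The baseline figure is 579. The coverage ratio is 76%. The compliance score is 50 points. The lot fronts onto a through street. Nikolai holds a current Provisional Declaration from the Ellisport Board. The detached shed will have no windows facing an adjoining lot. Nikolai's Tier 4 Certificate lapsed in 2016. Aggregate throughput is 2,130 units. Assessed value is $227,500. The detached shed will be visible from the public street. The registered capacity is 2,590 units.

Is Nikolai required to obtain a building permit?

Exception (a): the baseline figure is 579, below the 700 limit; the structure's height is 9 ft, less than the 10 ft limit — every condition holds. However, paragraphs (e)–(f) must be considered: (e) operates against (a): a current Category 3 Waiver is held. (f), which would lift (e), does not operate here — the lot is solely residential. Exception (a) does not apply.
Exception (b) is satisfied on its face — assessed value is $227,500, below the $235,000 limit; aggregate throughput is 2,130 units, meeting the 2,060 units threshold. But applying paragraphs (g)–(h): (g) operates against (b): a current General Declaration is held. (h) is not triggered (the registered capacity is 2,590 units, not under 2,030 units), so (g) stands. Exception (b) does not apply.
All of (c)'s requirements are met (the compliance score is 50 points, under the 63 points limit; no windows face an adjoining lot). Applying paragraphs (i)–(n): (i) is triggered (a current Provisional Declaration is held), but is overridden by (j): (j) is engaged — a current Schedule 1 Certificate is held. (k) would limit (j) — the reportable unit count is 83, less than the 86 limit — but (l) sets (k) aside: (l) operates against (k): a current Standing Certificate is held. (m), which would lift (l), is inapplicable — the Tier 4 Certificate is not current. So (c) applies.
Exception (d) fails — the structure will be visible from the street.

No — exception (c) applies; Nikolai does not need a building permit.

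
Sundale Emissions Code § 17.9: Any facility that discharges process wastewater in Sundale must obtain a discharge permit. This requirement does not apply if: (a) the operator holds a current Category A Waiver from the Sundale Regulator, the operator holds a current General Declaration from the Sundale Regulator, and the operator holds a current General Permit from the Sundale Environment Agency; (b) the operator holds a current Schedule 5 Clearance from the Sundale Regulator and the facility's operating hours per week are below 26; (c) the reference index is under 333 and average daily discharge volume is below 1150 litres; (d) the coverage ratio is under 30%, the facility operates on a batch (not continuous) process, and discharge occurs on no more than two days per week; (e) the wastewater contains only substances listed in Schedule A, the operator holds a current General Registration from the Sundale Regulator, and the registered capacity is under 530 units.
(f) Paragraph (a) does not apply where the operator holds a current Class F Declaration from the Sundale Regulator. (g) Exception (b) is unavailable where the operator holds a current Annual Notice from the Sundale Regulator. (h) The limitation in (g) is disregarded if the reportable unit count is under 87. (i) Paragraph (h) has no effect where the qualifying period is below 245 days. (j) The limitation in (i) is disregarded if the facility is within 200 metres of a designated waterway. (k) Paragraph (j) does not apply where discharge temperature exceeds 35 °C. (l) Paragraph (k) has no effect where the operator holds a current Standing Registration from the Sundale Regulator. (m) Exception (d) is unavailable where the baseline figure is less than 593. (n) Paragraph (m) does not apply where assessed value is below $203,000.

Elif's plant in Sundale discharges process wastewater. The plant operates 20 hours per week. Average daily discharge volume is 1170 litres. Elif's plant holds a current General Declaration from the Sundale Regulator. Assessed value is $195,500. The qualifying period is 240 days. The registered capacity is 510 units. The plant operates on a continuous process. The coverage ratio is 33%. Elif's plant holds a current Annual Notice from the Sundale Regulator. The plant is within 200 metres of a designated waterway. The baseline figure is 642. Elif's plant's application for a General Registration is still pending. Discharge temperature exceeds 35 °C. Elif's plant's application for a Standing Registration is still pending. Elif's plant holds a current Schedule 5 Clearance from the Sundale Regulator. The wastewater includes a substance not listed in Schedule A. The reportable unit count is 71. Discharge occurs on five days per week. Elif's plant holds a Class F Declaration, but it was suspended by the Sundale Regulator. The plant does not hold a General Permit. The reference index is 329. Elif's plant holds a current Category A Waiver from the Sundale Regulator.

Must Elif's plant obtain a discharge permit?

Exception (a) fails — no General Permit is held.
Exception (b)'s conditions are all satisfied: a current Schedule 5 Clearance is held; the facility's operating hours per week are 20, below the 26 limit. However, paragraphs (g)–(l) must be considered: (g) operates against (b): a current Annual Notice is held. (h) would limit (g) — the reportable unit count is 71, under the 87 limit — but (i) sets (h) aside: (i) is triggered — the qualifying period is 240 days, below the 245 days limit. (j) would limit (i) — the plant is within 200 m of a designated waterway — but (k) sets (j) aside: (k) operates against (j): discharge temperature exceeds 35 °C. (l), which would lift (k), does not operate here — the Standing Registration is not current. So (b) is unavailable.
Exception (c) requires that average daily discharge volume is below 1150 litres; but average daily discharge volume is 1170 litres, not below 1150 litres, so (c) is unavailable.
Exception (d) requires that the coverage ratio is under 30%; but the coverage ratio is 33%, not under 30%, so (d) is unavailable.
Exception (e) requires that the wastewater contains only substances listed in Schedule A; but the wastewater includes a non-Schedule-A substance, so (e) is unavailable.
No exception is made out. Elif's plant falls within the general rule.

Yes — Elif's plant must obtain a discharge permit.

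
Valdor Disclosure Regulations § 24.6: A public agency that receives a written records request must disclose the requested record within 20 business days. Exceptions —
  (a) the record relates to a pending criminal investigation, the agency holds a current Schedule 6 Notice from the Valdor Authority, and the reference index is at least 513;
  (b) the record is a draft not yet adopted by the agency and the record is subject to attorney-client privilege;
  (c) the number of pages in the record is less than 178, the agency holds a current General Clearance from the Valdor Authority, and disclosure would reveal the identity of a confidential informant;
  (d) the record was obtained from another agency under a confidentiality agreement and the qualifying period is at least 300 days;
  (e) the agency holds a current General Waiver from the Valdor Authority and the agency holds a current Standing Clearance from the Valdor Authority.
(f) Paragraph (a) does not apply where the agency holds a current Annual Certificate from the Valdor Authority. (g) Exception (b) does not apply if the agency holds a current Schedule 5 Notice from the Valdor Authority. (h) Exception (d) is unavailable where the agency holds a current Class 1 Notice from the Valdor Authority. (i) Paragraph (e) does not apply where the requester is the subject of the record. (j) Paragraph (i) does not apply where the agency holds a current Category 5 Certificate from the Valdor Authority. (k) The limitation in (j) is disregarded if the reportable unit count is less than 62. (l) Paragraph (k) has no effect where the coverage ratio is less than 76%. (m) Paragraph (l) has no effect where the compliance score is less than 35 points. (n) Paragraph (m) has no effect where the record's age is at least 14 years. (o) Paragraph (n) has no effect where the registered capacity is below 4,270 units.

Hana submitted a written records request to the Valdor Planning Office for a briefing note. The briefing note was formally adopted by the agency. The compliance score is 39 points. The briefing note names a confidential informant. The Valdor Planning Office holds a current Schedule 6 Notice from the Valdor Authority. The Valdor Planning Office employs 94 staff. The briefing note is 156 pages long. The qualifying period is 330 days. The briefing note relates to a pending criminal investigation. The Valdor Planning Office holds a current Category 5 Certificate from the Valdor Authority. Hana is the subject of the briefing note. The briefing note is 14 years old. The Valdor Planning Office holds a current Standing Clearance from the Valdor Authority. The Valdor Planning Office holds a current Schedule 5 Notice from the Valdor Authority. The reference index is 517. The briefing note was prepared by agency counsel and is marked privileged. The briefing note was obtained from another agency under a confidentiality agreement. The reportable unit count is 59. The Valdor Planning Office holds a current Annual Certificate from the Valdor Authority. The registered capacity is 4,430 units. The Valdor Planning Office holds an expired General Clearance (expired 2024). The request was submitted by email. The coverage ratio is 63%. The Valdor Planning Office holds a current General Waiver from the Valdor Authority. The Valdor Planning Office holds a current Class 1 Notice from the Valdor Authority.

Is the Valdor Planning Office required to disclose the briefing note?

No — exception (e) applies; the Valdor Planning Office is not required to disclose the briefing note.

Exception (a): the briefing note relates to a pending investigation; a current Schedule 6 Notice is held; the reference index is 517, meeting the 513 threshold — every condition holds. Turning to paragraph (f): (f) operates against (a): a current Annual Certificate is held. (a) is therefore removed.
Exception (b) fails — the briefing note has been formally adopted.
Exception (c) fails — the General Clearance is not current.
Exception (d)'s conditions are all satisfied: the briefing note was obtained under a confidentiality agreement; the qualifying period is 330 days, meeting the 300 days threshold. However, paragraph (h) must be considered: (h) is triggered — a current Class 1 Notice is held. (d) is therefore removed.
All of (e)'s requirements are met (a current General Waiver is held; a current Standing Clearance is held). Considering the limiting provisions: (i) applies (Hana is the subject of the briefing note), but is displaced by (j): (j) is triggered — a current Category 5 Certificate is held. (k) would limit (j) — the reportable unit count is 59, less than the 62 limit — but (l) sets (k) aside: (l) operates against (k): the coverage ratio is 63%, less than the 76% limit. (m), which would lift (l), is inapplicable — the compliance score is 39 points, not less than 35 points. Exception (e) stands.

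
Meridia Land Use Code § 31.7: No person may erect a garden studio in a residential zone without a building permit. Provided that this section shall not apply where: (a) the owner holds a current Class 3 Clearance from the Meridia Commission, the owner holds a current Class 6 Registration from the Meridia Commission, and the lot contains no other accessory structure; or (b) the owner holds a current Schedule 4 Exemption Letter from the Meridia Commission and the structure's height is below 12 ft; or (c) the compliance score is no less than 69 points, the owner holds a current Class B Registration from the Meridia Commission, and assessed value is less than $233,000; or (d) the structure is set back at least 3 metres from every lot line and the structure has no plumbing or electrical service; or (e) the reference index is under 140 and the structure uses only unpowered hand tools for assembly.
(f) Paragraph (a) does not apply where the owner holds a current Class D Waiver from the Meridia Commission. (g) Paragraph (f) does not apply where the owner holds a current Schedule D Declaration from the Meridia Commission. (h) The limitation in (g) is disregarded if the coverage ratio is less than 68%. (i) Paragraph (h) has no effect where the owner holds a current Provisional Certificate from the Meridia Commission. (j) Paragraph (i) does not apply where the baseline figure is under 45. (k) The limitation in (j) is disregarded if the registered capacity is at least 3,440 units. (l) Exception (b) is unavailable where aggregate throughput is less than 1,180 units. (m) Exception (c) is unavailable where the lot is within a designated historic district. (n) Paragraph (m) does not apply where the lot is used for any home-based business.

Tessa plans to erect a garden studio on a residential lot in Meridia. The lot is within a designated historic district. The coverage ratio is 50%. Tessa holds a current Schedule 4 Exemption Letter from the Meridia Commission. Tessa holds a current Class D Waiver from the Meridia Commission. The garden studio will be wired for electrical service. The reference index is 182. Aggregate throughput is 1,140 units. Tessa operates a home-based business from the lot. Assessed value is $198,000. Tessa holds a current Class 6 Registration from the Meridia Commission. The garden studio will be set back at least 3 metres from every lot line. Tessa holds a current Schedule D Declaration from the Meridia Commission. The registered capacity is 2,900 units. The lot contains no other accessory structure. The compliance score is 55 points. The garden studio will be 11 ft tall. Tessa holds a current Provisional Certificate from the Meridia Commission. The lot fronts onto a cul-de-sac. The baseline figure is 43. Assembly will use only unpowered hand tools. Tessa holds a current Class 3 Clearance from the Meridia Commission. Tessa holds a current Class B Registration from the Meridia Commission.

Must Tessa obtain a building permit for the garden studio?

Yes — Tessa must obtain a building permit.

Exception (a): a current Class 3 Clearance is held; a current Class 6 Registration is held; the lot has no other accessory structure — every condition holds. However, paragraphs (f)–(k) must be considered: (f) operates against (a): a current Class D Waiver is held. (g) would limit (f) — a current Schedule D Declaration is held — but (h) sets (g) aside: (h) operates — the coverage ratio is 50%, less than the 68% limit. (i) applies (a current Provisional Certificate is held), but yields to (j): (j) is triggered — the baseline figure is 43, under the 45 limit. (k) is not triggered (the registered capacity is 2,900 units, short of 3,440 units), so (j) stands. So (a) is unavailable.
Exception (b) is satisfied on its face — a current Schedule 4 Exemption Letter is held; the structure's height is 11 ft, below the 12 ft limit. But: (l) operates against (b): aggregate throughput is 1,140 units, less than the 1,180 units limit. (b) is therefore removed.
Exception (c) fails — the compliance score is 55 points, short of 69 points.
Exception (d) fails — electrical service is planned.
Exception (e) does not apply: the reference index is 182, not under 140.
Every exception is unavailable, so the rule governs.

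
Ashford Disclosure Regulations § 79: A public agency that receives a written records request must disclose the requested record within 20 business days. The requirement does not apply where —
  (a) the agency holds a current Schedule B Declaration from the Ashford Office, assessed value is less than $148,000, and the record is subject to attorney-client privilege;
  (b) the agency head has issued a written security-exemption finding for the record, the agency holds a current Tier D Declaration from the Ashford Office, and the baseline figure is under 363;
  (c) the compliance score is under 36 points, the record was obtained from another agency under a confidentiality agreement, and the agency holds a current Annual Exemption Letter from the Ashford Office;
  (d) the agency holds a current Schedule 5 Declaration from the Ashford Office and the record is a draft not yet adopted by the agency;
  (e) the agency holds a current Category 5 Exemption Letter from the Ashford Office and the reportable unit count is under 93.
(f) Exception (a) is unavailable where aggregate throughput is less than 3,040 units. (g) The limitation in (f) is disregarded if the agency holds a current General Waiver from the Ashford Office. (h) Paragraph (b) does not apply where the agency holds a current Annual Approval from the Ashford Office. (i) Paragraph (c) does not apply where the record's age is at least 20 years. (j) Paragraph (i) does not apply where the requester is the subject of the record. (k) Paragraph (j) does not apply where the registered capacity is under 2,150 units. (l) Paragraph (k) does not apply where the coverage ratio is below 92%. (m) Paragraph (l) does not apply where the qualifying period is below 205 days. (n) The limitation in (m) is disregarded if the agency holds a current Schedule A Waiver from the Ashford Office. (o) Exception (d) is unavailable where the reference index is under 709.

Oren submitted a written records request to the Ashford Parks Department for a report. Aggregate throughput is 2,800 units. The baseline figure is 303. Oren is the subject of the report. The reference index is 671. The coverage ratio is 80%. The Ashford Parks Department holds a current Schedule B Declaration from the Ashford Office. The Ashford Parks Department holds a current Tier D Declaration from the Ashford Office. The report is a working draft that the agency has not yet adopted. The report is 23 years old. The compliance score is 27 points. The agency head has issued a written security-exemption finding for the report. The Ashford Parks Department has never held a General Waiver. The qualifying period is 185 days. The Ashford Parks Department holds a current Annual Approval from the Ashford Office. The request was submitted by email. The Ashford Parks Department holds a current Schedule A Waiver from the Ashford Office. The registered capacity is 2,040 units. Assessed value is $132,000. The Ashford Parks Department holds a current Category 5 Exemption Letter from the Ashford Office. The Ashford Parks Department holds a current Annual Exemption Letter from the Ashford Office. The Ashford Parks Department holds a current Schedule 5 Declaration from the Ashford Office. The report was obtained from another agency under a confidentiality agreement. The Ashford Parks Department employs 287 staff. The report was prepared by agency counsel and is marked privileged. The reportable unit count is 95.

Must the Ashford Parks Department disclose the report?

No — exception (c) applies; the Ashford Parks Department is not required to disclose the report.

Exception (a): a current Schedule B Declaration is held; assessed value is $132,000, less than the $148,000 limit; the report is privileged — every condition holds. But applying paragraphs (f)–(g): (f) operates against (a): aggregate throughput is 2,800 units, less than the 3,040 units limit. (g) is not engaged (the General Waiver is not current), so (f) stands. Exception (a) does not apply.
Exception (b) is satisfied on its face — a written security-exemption finding has been issued; a current Tier D Declaration is held; the baseline figure is 303, under the 363 limit. Turning to paragraph (h): (h) is engaged — a current Annual Approval is held. Exception (b) does not apply.
Exception (c)'s conditions are all satisfied: the compliance score is 27 points, under the 36 points limit; the report was obtained under a confidentiality agreement; a current Annual Exemption Letter is held. Applying paragraphs (i)–(n): (i) would limit (c) — the record's age is 23 years, meeting the 20 years threshold — but (j) sets (i) aside: (j) is engaged — Oren is the subject of the report. (k) would limit (j) — the registered capacity is 2,040 units, under the 2,150 units limit — but (l) sets (k) aside: (l) applies — the coverage ratio is 80%, below the 92% limit. (m) would limit (l) — the qualifying period is 185 days, below the 205 days limit — but (n) sets (m) aside: (n) operates against (m): a current Schedule A Waiver is held. (c) remains available.
Exception (d) is satisfied on its face — a current Schedule 5 Declaration is held; the report is an unadopted draft. However, paragraph (o) must be considered: (o) operates against (d): the reference index is 671, under the 709 limit. Exception (d) does not apply.
Exception (e) requires that the reportable unit count is under 93; but the reportable unit count is 95, not under 93, so (e) is unavailable.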